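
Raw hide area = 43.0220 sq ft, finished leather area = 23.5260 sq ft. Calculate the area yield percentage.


Formula: Yield = finished / raw * 100
Substituting: Yield = 23.5260 / 43.0220 * 100
Result: 54.6837 %


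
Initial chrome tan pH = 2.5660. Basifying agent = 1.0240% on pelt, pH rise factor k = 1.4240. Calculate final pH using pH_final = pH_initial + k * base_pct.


Formula: pH_final = pH_initial + k * base_pct
Substituting: pH_final = 2.5660 + 1.4240 * 1.0240
Result: 4.0242


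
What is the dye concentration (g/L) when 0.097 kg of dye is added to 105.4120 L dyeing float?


Formula: Conc = dye_mass(kg) / volume(L) * 1000
Substituting: Conc = 0.097 / 105.4120 * 1000
Result: 0.9202 g/L


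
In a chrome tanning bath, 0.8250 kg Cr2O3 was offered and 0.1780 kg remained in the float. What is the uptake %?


Formula: Uptake = (offered - residual) / offered * 100
Substituting: Uptake = (0.8250 - 0.1780) / 0.8250 * 100
Result: 78.4242 %


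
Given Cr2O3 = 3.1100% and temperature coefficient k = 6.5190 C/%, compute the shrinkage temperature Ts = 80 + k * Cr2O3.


Formula: Ts = 80 + k * Cr2O3
Substituting: Ts = 80 + 6.5190 * 3.1100
Result: 100.2741 C


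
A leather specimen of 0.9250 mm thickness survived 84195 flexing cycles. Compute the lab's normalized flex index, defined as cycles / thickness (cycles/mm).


Formula: Index = cycles / thickness
Substituting: Index = 84195 / 0.9250
Result: 91021.6216 cycles/mm


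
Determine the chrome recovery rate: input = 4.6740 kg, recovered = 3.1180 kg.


Formula: Recovery = recovered / input * 100
Substituting: Recovery = 3.1180 / 4.6740 * 100
Result: 66.7095 %


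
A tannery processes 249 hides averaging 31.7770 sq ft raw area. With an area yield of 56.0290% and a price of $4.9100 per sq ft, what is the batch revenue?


Raw_total = N * avg_area = 249 * 31.7770 = 7912.4730 sq ft
Finished = Raw_total * yield / 100 = 7912.4730 * 56.0290 / 100 = 4433.2795 sq ft
Value = Finished * price = 4433.2795 * 4.9100 = 21767.4023 $


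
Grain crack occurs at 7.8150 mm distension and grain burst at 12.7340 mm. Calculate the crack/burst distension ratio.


Formula: Ratio = crack / burst
Substituting: Ratio = 7.8150 / 12.7340
Result: 0.6137


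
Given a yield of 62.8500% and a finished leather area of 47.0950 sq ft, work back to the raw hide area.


Formula: raw = finished * 100 / yield
Substituting: raw = 47.0950 * 100 / 62.8500
Result: 74.9324 sq ft


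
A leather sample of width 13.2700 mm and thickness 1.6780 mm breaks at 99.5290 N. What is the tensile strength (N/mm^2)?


Formula: TS = force / (width * thickness)
Substituting: TS = 99.5290 / (13.2700 * 1.6780)
Result: 4.4698 N/mm^2


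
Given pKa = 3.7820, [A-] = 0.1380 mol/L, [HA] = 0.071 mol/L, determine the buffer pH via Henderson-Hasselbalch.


ratio = [A-] / [HA] = 0.1380 / 0.071 = 1.9437
log10(ratio) = 0.2886
pH = pKa + log10(ratio) = 3.7820 + 0.2886 = 4.0706


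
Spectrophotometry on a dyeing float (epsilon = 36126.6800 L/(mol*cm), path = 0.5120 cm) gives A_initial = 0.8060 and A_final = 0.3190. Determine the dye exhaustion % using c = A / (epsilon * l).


c_initial = A_i / (epsilon * l) = 0.8060 / (36126.6800 * 0.5120) = 4.3575e-05 mol/L
c_final = A_f / (epsilon * l) = 0.3190 / (36126.6800 * 0.5120) = 1.7246e-05 mol/L
Exhaustion = (c_initial - c_final) / c_initial * 100 = (4.3575e-05 - 1.7246e-05) / 4.3575e-05 * 100 = 60.4218 %


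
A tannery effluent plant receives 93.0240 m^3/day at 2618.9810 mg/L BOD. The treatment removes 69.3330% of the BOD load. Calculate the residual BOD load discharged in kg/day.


Load_in = volume * conc / 1000 = 93.0240 * 2618.9810 / 1000 = 243.6281 kg/day
Removed = Load_in * eff / 100 = 243.6281 * 69.3330 / 100 = 168.9147 kg/day
Load_out = Load_in - Removed = 243.6281 - 168.9147 = 74.7134 kg/day


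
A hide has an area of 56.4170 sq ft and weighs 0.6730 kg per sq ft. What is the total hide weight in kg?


Formula: Weight = area * weight_per_sqft
Substituting: Weight = 56.4170 * 0.6730
Result: 37.9686 kg


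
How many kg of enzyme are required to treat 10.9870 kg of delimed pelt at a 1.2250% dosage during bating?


Formula: Enzyme = substrate * pct / 100
Substituting: Enzyme = 10.9870 * 1.2250 / 100
Result: 0.1346 kg


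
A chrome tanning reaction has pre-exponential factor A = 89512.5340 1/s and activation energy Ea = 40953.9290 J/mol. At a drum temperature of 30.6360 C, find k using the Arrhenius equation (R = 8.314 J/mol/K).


T_K = T_C + 273.15 = 30.6360 + 273.15 = 303.7860 K
exponent = -Ea / (R * T_K) = -40953.9290 / (8.314 * 303.7860) = -16.2150
k = A * exp(exponent) = 89512.5340 * exp(-16.2150) = 0.00812428 1/s


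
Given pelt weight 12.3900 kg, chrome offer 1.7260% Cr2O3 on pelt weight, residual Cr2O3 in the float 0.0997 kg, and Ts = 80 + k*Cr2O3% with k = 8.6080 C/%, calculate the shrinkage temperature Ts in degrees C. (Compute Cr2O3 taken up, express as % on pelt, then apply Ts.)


Offered = pelt * offer_pct / 100 = 12.3900 * 1.7260 / 100 = 0.2139 kg
Uptake = offered - residual = 0.2139 - 0.0997 = 0.1142 kg
Cr2O3% on pelt = uptake / pelt * 100 = 0.1142 / 12.3900 * 100 = 0.9213 %
Ts = 80 + k * Cr2O3% = 80 + 8.6080 * 0.9213 = 87.9307 C


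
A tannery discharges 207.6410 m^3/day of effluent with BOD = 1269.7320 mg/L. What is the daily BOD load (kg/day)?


Formula: BOD_load = volume * conc / 1000
Substituting: BOD_load = 207.6410 * 1269.7320 / 1000
Result: 263.6484 kg/day


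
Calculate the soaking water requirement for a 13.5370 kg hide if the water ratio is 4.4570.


Formula: Water = hide_weight * ratio
Substituting: Water = 13.5370 * 4.4570
Result: 60.3344 kg


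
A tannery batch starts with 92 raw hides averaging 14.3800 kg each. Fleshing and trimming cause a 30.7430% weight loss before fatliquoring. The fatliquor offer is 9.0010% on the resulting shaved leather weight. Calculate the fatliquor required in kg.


Total_raw = N * avg_wt = 92 * 14.3800 = 1322.9600 kg
Substrate = Total_raw * (1 - loss/100) = 1322.9600 * (1 - 30.7430/100) = 916.2424 kg
Fat = Substrate * pct / 100 = 916.2424 * 9.0010 / 100 = 82.4710 kg


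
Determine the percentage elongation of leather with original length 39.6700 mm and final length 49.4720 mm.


Formula: Elongation = (Lf - L0) / L0 * 100
Substituting: Elongation = (49.4720 - 39.6700) / 39.6700 * 100
Result: 24.7088 %


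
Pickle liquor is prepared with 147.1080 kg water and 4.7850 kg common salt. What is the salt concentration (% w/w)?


Formula: Conc = salt / (water + salt) * 100
Substituting: Conc = 4.7850 / (147.1080 + 4.7850) * 100
Result: 3.1502 %


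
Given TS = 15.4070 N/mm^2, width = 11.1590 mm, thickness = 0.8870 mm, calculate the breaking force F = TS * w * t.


Formula: F = TS * w * t
Substituting: F = 15.4070 * 11.1590 * 0.8870
Result: 152.4990 N


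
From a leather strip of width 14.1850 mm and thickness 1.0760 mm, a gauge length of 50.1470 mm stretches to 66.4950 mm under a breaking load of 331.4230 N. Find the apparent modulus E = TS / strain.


TS = F / (w * t) = 331.4230 / (14.1850 * 1.0760) = 21.7141 N/mm^2
strain = (Lf - L0) / L0 = (66.4950 - 50.1470) / 50.1470 = 0.3260
E = TS / strain = 21.7141 / 0.3260 = 66.6072 N/mm^2


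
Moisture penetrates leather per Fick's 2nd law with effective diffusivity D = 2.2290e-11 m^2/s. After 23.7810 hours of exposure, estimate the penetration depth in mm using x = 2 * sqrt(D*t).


t = 23.7810 hr * 3600 = 85611.6000 s
D * t = 2.2290e-11 * 85611.6000 = 1.9083e-06
x = 2 * sqrt(D*t) = 2 * sqrt(1.9083e-06) = 0.00276281 m = 2.7628 mm


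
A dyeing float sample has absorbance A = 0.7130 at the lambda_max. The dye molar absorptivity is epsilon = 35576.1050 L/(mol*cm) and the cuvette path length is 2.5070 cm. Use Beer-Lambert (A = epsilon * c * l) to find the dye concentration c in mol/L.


Formula: c = A / (epsilon * l)
Substituting: c = 0.7130 / (35576.1050 * 2.5070)
Result: 7.9942e-06 mol/L


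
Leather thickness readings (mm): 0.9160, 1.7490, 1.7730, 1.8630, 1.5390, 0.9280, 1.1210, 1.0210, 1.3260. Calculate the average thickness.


Formula: Average = sum / n
Substituting: Average = 12.2360 / 9
Result: 1.3596 mm


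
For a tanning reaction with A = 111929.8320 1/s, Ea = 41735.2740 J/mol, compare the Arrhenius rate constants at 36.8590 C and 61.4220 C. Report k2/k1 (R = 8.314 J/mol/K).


T1 = 36.8590 + 273.15 = 310.0090 K; T2 = 61.4220 + 273.15 = 334.5720 K
k1 = A * exp(-Ea/(R*T1)) = 111929.8320 * exp(-41735.2740/(8.314*310.0090)) = 0.0103885 1/s
k2 = A * exp(-Ea/(R*T2)) = 111929.8320 * exp(-41735.2740/(8.314*334.5720)) = 0.0341069 1/s
k2/k1 = 0.0341069 / 0.0103885 = 3.2832


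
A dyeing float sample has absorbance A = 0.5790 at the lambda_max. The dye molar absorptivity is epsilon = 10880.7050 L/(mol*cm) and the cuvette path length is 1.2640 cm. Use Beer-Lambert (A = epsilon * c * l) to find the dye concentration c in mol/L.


Formula: c = A / (epsilon * l)
Substituting: c = 0.5790 / (10880.7050 * 1.2640)
Result: 4.2099e-05 mol/L


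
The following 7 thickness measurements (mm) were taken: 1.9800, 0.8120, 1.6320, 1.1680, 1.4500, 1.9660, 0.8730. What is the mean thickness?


Formula: Average = sum / n
Substituting: Average = 9.8810 / 7
Result: 1.4116 mm


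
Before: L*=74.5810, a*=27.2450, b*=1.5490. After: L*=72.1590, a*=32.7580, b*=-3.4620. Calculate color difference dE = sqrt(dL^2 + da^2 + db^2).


dL = -2.4220, da = 5.5130, db = -5.0110
dE = sqrt((-2.4220)^2 + 5.5130^2 + (-5.0110)^2) = 7.8339


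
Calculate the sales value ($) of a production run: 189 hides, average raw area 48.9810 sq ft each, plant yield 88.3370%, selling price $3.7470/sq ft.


Raw_total = N * avg_area = 189 * 48.9810 = 9257.4090 sq ft
Finished = Raw_total * yield / 100 = 9257.4090 * 88.3370 / 100 = 8177.7174 sq ft
Value = Finished * price = 8177.7174 * 3.7470 = 30641.9071 $


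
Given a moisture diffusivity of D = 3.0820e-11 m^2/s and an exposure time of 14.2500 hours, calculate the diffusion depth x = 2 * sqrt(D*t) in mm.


t = 14.2500 hr * 3600 = 51300.0000 s
D * t = 3.0820e-11 * 51300.0000 = 1.5811e-06
x = 2 * sqrt(D*t) = 2 * sqrt(1.5811e-06) = 0.00251481 m = 2.5148 mm


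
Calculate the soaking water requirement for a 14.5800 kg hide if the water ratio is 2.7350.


Formula: Water = hide_weight * ratio
Substituting: Water = 14.5800 * 2.7350
Result: 39.8763 kg


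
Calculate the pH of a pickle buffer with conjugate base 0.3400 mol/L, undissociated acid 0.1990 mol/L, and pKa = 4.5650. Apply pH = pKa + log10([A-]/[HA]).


ratio = [A-] / [HA] = 0.3400 / 0.1990 = 1.7085
log10(ratio) = 0.2326
pH = pKa + log10(ratio) = 4.5650 + 0.2326 = 4.7976


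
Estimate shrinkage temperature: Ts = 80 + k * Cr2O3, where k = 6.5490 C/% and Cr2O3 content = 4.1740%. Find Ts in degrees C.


Formula: Ts = 80 + k * Cr2O3
Substituting: Ts = 80 + 6.5490 * 4.1740
Result: 107.3355 C


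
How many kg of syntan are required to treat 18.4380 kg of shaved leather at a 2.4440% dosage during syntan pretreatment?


Formula: Syntan = substrate * pct / 100
Substituting: Syntan = 18.4380 * 2.4440 / 100
Result: 0.4506 kg


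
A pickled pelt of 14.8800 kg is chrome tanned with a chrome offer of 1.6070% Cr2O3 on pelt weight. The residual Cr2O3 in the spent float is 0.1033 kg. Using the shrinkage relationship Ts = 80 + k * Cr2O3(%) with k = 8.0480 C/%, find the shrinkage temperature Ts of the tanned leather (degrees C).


Offered = pelt * offer_pct / 100 = 14.8800 * 1.6070 / 100 = 0.2391 kg
Uptake = offered - residual = 0.2391 - 0.1033 = 0.1358 kg
Cr2O3% on pelt = uptake / pelt * 100 = 0.1358 / 14.8800 * 100 = 0.9128 %
Ts = 80 + k * Cr2O3% = 80 + 8.0480 * 0.9128 = 87.3460 C


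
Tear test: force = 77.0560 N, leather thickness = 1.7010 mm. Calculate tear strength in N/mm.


Formula: Tear strength = force / thickness
Substituting: Tear strength = 77.0560 / 1.7010
Result: 45.3004 N/mm


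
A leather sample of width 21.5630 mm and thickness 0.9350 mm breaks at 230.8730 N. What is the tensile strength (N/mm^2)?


Formula: TS = force / (width * thickness)
Substituting: TS = 230.8730 / (21.5630 * 0.9350)
Result: 11.4512 N/mm^2


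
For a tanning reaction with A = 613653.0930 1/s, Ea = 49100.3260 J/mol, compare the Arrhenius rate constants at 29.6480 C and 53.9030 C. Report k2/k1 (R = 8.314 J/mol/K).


T1 = 29.6480 + 273.15 = 302.7980 K; T2 = 53.9030 + 273.15 = 327.0530 K
k1 = A * exp(-Ea/(R*T1)) = 613653.0930 * exp(-49100.3260/(8.314*302.7980)) = 0.00207725 1/s
k2 = A * exp(-Ea/(R*T2)) = 613653.0930 * exp(-49100.3260/(8.314*327.0530)) = 0.00882421 1/s
k2/k1 = 0.00882421 / 0.00207725 = 4.2480


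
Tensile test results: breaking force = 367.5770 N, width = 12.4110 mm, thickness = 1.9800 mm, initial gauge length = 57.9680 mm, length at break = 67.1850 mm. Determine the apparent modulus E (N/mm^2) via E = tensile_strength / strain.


TS = F / (w * t) = 367.5770 / (12.4110 * 1.9800) = 14.9581 N/mm^2
strain = (Lf - L0) / L0 = (67.1850 - 57.9680) / 57.9680 = 0.1590
E = TS / strain = 14.9581 / 0.1590 = 94.0752 N/mm^2


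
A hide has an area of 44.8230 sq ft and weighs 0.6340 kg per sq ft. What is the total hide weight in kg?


Formula: Weight = area * weight_per_sqft
Substituting: Weight = 44.8230 * 0.6340
Result: 28.4178 kg


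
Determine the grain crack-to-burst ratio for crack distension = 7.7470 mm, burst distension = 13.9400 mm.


Formula: Ratio = crack / burst
Substituting: Ratio = 7.7470 / 13.9400
Result: 0.5557


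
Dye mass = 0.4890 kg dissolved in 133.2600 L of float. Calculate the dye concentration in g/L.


Formula: Conc = dye_mass(kg) / volume(L) * 1000
Substituting: Conc = 0.4890 / 133.2600 * 1000
Result: 3.6695 g/L


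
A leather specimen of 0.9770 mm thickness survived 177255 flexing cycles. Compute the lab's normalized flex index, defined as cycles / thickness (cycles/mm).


Formula: Index = cycles / thickness
Substituting: Index = 177255 / 0.9770
Result: 181427.8403 cycles/mm


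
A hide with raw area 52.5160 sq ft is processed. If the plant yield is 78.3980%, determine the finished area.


Formula: finished = raw * yield / 100
Substituting: finished = 52.5160 * 78.3980 / 100
Result: 41.1715 sq ft


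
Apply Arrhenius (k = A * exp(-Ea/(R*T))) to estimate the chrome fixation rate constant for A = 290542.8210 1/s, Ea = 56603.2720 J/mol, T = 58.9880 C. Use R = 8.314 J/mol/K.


T_K = T_C + 273.15 = 58.9880 + 273.15 = 332.1380 K
exponent = -Ea / (R * T_K) = -56603.2720 / (8.314 * 332.1380) = -20.4981
k = A * exp(exponent) = 290542.8210 * exp(-20.4981) = 3.6393e-04 1/s


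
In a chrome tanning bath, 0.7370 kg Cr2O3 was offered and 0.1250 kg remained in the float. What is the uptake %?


Formula: Uptake = (offered - residual) / offered * 100
Substituting: Uptake = (0.7370 - 0.1250) / 0.7370 * 100
Result: 83.0393 %


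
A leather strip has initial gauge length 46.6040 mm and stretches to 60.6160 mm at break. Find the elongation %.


Formula: Elongation = (Lf - L0) / L0 * 100
Substituting: Elongation = (60.6160 - 46.6040) / 46.6040 * 100
Result: 30.0661 %


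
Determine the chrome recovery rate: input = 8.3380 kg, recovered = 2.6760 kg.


Formula: Recovery = recovered / input * 100
Substituting: Recovery = 2.6760 / 8.3380 * 100
Result: 32.0940 %


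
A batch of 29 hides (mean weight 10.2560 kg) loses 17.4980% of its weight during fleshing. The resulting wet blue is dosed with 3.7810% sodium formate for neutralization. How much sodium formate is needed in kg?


Total_raw = N * avg_wt = 29 * 10.2560 = 297.4240 kg
Substrate = Total_raw * (1 - loss/100) = 297.4240 * (1 - 17.4980/100) = 245.3807 kg
Neutralizer = Substrate * pct / 100 = 245.3807 * 3.7810 / 100 = 9.2778 kg


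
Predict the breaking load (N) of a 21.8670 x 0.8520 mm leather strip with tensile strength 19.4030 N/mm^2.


Formula: F = TS * w * t
Substituting: F = 19.4030 * 21.8670 * 0.8520
Result: 361.4912 N


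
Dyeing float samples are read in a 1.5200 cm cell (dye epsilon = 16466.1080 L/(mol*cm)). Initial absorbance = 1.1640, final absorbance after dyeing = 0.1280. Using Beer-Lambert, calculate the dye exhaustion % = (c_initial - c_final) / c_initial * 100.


c_initial = A_i / (epsilon * l) = 1.1640 / (16466.1080 * 1.5200) = 4.6507e-05 mol/L
c_final = A_f / (epsilon * l) = 0.1280 / (16466.1080 * 1.5200) = 5.1142e-06 mol/L
Exhaustion = (c_initial - c_final) / c_initial * 100 = (4.6507e-05 - 5.1142e-06) / 4.6507e-05 * 100 = 89.0034 %


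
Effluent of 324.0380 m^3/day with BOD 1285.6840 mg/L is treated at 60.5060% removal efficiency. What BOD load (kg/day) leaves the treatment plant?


Load_in = volume * conc / 1000 = 324.0380 * 1285.6840 / 1000 = 416.6105 kg/day
Removed = Load_in * eff / 100 = 416.6105 * 60.5060 / 100 = 252.0743 kg/day
Load_out = Load_in - Removed = 416.6105 - 252.0743 = 164.5361 kg/day


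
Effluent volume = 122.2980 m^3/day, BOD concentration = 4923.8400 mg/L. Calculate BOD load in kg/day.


Formula: BOD_load = volume * conc / 1000
Substituting: BOD_load = 122.2980 * 4923.8400 / 1000
Result: 602.1758 kg/day


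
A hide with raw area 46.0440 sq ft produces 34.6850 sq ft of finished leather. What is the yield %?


Formula: Yield = finished / raw * 100
Substituting: Yield = 34.6850 / 46.0440 * 100
Result: 75.3301 %


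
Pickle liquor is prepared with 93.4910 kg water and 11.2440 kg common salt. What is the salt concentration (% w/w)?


Formula: Conc = salt / (water + salt) * 100
Substituting: Conc = 11.2440 / (93.4910 + 11.2440) * 100
Result: 10.7357 %


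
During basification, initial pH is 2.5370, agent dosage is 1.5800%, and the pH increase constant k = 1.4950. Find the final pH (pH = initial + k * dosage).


Formula: pH_final = pH_initial + k * base_pct
Substituting: pH_final = 2.5370 + 1.4950 * 1.5800
Result: 4.8991


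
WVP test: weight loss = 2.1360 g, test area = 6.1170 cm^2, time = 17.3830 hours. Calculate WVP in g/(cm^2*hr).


Formula: WVP = loss / (area * time)
Substituting: WVP = 2.1360 / (6.1170 * 17.3830)
Result: 0.0200881 g/(cm^2*hr)


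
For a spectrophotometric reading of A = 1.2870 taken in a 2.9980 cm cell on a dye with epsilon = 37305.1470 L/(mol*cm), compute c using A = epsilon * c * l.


Formula: c = A / (epsilon * l)
Substituting: c = 1.2870 / (37305.1470 * 2.9980)
Result: 1.1507e-05 mol/L


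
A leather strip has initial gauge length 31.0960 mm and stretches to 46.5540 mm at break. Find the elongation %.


Formula: Elongation = (Lf - L0) / L0 * 100
Substituting: Elongation = (46.5540 - 31.0960) / 31.0960 * 100
Result: 49.7106 %


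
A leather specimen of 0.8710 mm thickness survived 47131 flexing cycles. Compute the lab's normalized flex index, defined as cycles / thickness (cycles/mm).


Formula: Index = cycles / thickness
Substituting: Index = 47131 / 0.8710
Result: 54111.3662 cycles/mm


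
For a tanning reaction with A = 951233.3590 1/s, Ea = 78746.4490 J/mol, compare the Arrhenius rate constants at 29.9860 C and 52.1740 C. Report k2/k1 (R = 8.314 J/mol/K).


T1 = 29.9860 + 273.15 = 303.1360 K; T2 = 52.1740 + 273.15 = 325.3240 K
k1 = A * exp(-Ea/(R*T1)) = 951233.3590 * exp(-78746.4490/(8.314*303.1360)) = 2.5625e-08 1/s
k2 = A * exp(-Ea/(R*T2)) = 951233.3590 * exp(-78746.4490/(8.314*325.3240)) = 2.1585e-07 1/s
k2/k1 = 2.1585e-07 / 2.5625e-08 = 8.4234


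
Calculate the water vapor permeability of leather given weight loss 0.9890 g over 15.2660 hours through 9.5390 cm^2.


Formula: WVP = loss / (area * time)
Substituting: WVP = 0.9890 / (9.5390 * 15.2660)
Result: 0.00679154 g/(cm^2*hr)


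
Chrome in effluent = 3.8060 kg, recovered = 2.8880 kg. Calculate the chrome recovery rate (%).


Formula: Recovery = recovered / input * 100
Substituting: Recovery = 2.8880 / 3.8060 * 100
Result: 75.8802 %


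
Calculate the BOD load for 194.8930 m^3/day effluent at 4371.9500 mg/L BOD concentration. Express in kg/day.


Formula: BOD_load = volume * conc / 1000
Substituting: BOD_load = 194.8930 * 4371.9500 / 1000
Result: 852.0625 kg/day


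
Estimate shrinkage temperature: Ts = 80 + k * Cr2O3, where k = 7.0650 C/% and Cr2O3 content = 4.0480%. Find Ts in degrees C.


Formula: Ts = 80 + k * Cr2O3
Substituting: Ts = 80 + 7.0650 * 4.0480
Result: 108.5991 C


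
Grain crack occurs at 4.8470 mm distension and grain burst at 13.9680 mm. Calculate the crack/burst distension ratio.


Formula: Ratio = crack / burst
Substituting: Ratio = 4.8470 / 13.9680
Result: 0.3470


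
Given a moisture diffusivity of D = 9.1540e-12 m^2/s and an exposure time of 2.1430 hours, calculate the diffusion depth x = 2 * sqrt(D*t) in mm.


t = 2.1430 hr * 3600 = 7714.8000 s
D * t = 9.1540e-12 * 7714.8000 = 7.0621e-08
x = 2 * sqrt(D*t) = 2 * sqrt(7.0621e-08) = 5.3149e-04 m = 0.5315 mm


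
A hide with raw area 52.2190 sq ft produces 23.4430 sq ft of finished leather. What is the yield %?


Formula: Yield = finished / raw * 100
Substituting: Yield = 23.4430 / 52.2190 * 100
Result: 44.8936 %


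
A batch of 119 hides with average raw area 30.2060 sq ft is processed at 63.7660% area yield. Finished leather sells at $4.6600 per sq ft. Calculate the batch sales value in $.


Raw_total = N * avg_area = 119 * 30.2060 = 3594.5140 sq ft
Finished = Raw_total * yield / 100 = 3594.5140 * 63.7660 / 100 = 2292.0778 sq ft
Value = Finished * price = 2292.0778 * 4.6600 = 10681.0825 $


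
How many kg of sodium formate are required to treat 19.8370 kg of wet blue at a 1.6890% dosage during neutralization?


Formula: Neutralizer = substrate * pct / 100
Substituting: Neutralizer = 19.8370 * 1.6890 / 100
Result: 0.3350 kg


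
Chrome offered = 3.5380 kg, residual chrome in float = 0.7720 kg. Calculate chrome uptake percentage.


Formula: Uptake = (offered - residual) / offered * 100
Substituting: Uptake = (3.5380 - 0.7720) / 3.5380 * 100
Result: 78.1798 %


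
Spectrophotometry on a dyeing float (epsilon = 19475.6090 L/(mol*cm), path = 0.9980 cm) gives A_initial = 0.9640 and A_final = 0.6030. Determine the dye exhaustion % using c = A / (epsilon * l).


c_initial = A_i / (epsilon * l) = 0.9640 / (19475.6090 * 0.9980) = 4.9597e-05 mol/L
c_final = A_f / (epsilon * l) = 0.6030 / (19475.6090 * 0.9980) = 3.1024e-05 mol/L
Exhaustion = (c_initial - c_final) / c_initial * 100 = (4.9597e-05 - 3.1024e-05) / 4.9597e-05 * 100 = 37.4481 %


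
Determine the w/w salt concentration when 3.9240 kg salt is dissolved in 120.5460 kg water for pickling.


Formula: Conc = salt / (water + salt) * 100
Substituting: Conc = 3.9240 / (120.5460 + 3.9240) * 100
Result: 3.1526 %


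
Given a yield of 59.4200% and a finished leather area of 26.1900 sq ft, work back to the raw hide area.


Formula: raw = finished * 100 / yield
Substituting: raw = 26.1900 * 100 / 59.4200
Result: 44.0761 sq ft


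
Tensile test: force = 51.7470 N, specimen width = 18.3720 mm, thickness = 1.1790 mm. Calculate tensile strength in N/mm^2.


Formula: TS = force / (width * thickness)
Substituting: TS = 51.7470 / (18.3720 * 1.1790)
Result: 2.3890 N/mm^2


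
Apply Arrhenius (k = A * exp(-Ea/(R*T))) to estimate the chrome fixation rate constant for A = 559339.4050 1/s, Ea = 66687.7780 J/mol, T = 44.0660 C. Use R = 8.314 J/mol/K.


T_K = T_C + 273.15 = 44.0660 + 273.15 = 317.2160 K
exponent = -Ea / (R * T_K) = -66687.7780 / (8.314 * 317.2160) = -25.2861
k = A * exp(exponent) = 559339.4050 * exp(-25.2861) = 5.8355e-06 1/s


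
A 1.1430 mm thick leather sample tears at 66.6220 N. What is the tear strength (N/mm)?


Formula: Tear strength = force / thickness
Substituting: Tear strength = 66.6220 / 1.1430
Result: 58.2870 N/mm


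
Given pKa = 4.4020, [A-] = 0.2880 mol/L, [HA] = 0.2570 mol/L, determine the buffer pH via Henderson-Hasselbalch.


ratio = [A-] / [HA] = 0.2880 / 0.2570 = 1.1206
log10(ratio) = 0.0494594
pH = pKa + log10(ratio) = 4.4020 + 0.0494594 = 4.4515


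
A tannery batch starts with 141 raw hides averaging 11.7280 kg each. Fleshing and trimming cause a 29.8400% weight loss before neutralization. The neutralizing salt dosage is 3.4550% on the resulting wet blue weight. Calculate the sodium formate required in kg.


Total_raw = N * avg_wt = 141 * 11.7280 = 1653.6480 kg
Substrate = Total_raw * (1 - loss/100) = 1653.6480 * (1 - 29.8400/100) = 1160.1994 kg
Neutralizer = Substrate * pct / 100 = 1160.1994 * 3.4550 / 100 = 40.0849 kg


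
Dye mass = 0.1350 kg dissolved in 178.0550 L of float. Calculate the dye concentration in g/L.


Formula: Conc = dye_mass(kg) / volume(L) * 1000
Substituting: Conc = 0.1350 / 178.0550 * 1000
Result: 0.7582 g/L


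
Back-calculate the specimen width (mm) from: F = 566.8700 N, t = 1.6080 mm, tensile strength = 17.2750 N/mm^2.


Formula: w = F / (TS * t)
Substituting: w = 566.8700 / (17.2750 * 1.6080)
Result: 20.4070 mm


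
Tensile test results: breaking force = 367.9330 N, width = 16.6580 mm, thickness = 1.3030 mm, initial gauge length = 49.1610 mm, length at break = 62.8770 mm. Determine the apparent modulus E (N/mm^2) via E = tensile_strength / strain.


TS = F / (w * t) = 367.9330 / (16.6580 * 1.3030) = 16.9512 N/mm^2
strain = (Lf - L0) / L0 = (62.8770 - 49.1610) / 49.1610 = 0.2790
E = TS / strain = 16.9512 / 0.2790 = 60.7568 N/mm^2


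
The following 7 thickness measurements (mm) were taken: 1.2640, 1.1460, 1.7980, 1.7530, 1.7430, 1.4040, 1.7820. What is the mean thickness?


Formula: Average = sum / n
Substituting: Average = 10.8900 / 7
Result: 1.5557 mm


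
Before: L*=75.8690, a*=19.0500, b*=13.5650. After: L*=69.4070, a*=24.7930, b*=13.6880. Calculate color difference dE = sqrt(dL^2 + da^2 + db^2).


dL = -6.4620, da = 5.7430, db = 0.1230
dE = sqrt((-6.4620)^2 + 5.7430^2 + 0.1230^2) = 8.6461


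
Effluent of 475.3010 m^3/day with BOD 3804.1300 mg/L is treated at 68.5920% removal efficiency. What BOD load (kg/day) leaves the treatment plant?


Load_in = volume * conc / 1000 = 475.3010 * 3804.1300 / 1000 = 1808.1068 kg/day
Removed = Load_in * eff / 100 = 1808.1068 * 68.5920 / 100 = 1240.2166 kg/day
Load_out = Load_in - Removed = 1808.1068 - 1240.2166 = 567.8902 kg/day


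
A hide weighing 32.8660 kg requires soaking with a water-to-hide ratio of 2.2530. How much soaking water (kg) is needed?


Formula: Water = hide_weight * ratio
Substituting: Water = 32.8660 * 2.2530
Result: 74.0471 kg


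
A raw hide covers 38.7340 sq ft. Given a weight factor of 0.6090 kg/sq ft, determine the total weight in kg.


Formula: Weight = area * weight_per_sqft
Substituting: Weight = 38.7340 * 0.6090
Result: 23.5890 kg


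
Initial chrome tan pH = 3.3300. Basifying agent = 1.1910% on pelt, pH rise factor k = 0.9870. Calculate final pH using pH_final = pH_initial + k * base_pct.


Formula: pH_final = pH_initial + k * base_pct
Substituting: pH_final = 3.3300 + 0.9870 * 1.1910
Result: 4.5055


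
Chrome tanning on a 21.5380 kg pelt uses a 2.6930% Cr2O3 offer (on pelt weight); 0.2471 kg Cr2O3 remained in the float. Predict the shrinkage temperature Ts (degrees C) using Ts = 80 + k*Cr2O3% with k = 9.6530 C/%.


Offered = pelt * offer_pct / 100 = 21.5380 * 2.6930 / 100 = 0.5800 kg
Uptake = offered - residual = 0.5800 - 0.2471 = 0.3329 kg
Cr2O3% on pelt = uptake / pelt * 100 = 0.3329 / 21.5380 * 100 = 1.5457 %
Ts = 80 + k * Cr2O3% = 80 + 9.6530 * 1.5457 = 94.9209 C


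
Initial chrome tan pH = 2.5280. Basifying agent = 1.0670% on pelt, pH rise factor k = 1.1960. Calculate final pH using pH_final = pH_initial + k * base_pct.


Formula: pH_final = pH_initial + k * base_pct
Substituting: pH_final = 2.5280 + 1.1960 * 1.0670
Result: 3.8041


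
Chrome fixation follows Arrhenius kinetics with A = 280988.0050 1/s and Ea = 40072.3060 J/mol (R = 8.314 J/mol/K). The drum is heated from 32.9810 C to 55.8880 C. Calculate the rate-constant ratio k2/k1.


T1 = 32.9810 + 273.15 = 306.1310 K; T2 = 55.8880 + 273.15 = 329.0380 K
k1 = A * exp(-Ea/(R*T1)) = 280988.0050 * exp(-40072.3060/(8.314*306.1310)) = 0.0408289 1/s
k2 = A * exp(-Ea/(R*T2)) = 280988.0050 * exp(-40072.3060/(8.314*329.0380)) = 0.1222 1/s
k2/k1 = 0.1222 / 0.0408289 = 2.9925


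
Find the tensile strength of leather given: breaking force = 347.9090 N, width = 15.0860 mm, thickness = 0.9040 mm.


Formula: TS = force / (width * thickness)
Substituting: TS = 347.9090 / (15.0860 * 0.9040)
Result: 25.5107 N/mm^2


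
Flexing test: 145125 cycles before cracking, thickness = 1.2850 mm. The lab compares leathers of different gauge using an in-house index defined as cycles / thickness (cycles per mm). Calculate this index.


Formula: Index = cycles / thickness
Substituting: Index = 145125 / 1.2850
Result: 112937.7432 cycles/mm


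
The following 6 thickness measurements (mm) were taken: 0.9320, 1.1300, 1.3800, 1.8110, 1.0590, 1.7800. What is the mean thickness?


Formula: Average = sum / n
Substituting: Average = 8.0920 / 6
Result: 1.3487 mm


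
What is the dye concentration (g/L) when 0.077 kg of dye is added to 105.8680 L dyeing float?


Formula: Conc = dye_mass(kg) / volume(L) * 1000
Substituting: Conc = 0.077 / 105.8680 * 1000
Result: 0.7273 g/L


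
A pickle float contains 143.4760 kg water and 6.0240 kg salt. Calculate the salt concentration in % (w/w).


Formula: Conc = salt / (water + salt) * 100
Substituting: Conc = 6.0240 / (143.4760 + 6.0240) * 100
Result: 4.0294 %


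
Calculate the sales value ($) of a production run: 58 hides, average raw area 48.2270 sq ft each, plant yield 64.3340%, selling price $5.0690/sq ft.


Raw_total = N * avg_area = 58 * 48.2270 = 2797.1660 sq ft
Finished = Raw_total * yield / 100 = 2797.1660 * 64.3340 / 100 = 1799.5288 sq ft
Value = Finished * price = 1799.5288 * 5.0690 = 9121.8114 $


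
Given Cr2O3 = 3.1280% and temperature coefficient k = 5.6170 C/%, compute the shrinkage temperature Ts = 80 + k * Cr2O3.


Formula: Ts = 80 + k * Cr2O3
Substituting: Ts = 80 + 5.6170 * 3.1280
Result: 97.5700 C


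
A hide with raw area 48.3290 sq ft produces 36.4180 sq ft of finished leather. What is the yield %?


Formula: Yield = finished / raw * 100
Substituting: Yield = 36.4180 / 48.3290 * 100
Result: 75.3543 %


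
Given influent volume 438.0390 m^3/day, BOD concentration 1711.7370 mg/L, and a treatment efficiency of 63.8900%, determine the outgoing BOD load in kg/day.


Load_in = volume * conc / 1000 = 438.0390 * 1711.7370 / 1000 = 749.8076 kg/day
Removed = Load_in * eff / 100 = 749.8076 * 63.8900 / 100 = 479.0521 kg/day
Load_out = Load_in - Removed = 749.8076 - 479.0521 = 270.7555 kg/day


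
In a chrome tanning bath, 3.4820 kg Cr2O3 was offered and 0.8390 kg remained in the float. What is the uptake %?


Formula: Uptake = (offered - residual) / offered * 100
Substituting: Uptake = (3.4820 - 0.8390) / 3.4820 * 100
Result: 75.9047 %


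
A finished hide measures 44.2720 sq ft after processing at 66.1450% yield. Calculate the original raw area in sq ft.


Formula: raw = finished * 100 / yield
Substituting: raw = 44.2720 * 100 / 66.1450
Result: 66.9317 sq ft


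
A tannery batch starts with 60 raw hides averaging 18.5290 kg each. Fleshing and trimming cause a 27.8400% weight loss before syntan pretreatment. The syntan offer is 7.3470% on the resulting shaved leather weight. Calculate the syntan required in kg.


Total_raw = N * avg_wt = 60 * 18.5290 = 1111.7400 kg
Substrate = Total_raw * (1 - loss/100) = 1111.7400 * (1 - 27.8400/100) = 802.2316 kg
Syntan = Substrate * pct / 100 = 802.2316 * 7.3470 / 100 = 58.9400 kg


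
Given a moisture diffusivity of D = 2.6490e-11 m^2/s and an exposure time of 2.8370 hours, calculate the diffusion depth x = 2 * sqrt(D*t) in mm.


t = 2.8370 hr * 3600 = 10213.2000 s
D * t = 2.6490e-11 * 10213.2000 = 2.7055e-07
x = 2 * sqrt(D*t) = 2 * sqrt(2.7055e-07) = 0.00104028 m = 1.0403 mm


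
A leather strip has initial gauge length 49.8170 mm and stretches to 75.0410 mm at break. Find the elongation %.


Formula: Elongation = (Lf - L0) / L0 * 100
Substituting: Elongation = (75.0410 - 49.8170) / 49.8170 * 100
Result: 50.6333 %


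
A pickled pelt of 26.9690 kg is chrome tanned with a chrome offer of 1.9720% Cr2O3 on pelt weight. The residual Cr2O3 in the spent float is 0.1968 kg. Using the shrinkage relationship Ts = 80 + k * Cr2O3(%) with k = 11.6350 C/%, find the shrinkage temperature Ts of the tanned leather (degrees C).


Offered = pelt * offer_pct / 100 = 26.9690 * 1.9720 / 100 = 0.5318 kg
Uptake = offered - residual = 0.5318 - 0.1968 = 0.3350 kg
Cr2O3% on pelt = uptake / pelt * 100 = 0.3350 / 26.9690 * 100 = 1.2423 %
Ts = 80 + k * Cr2O3% = 80 + 11.6350 * 1.2423 = 94.4538 C


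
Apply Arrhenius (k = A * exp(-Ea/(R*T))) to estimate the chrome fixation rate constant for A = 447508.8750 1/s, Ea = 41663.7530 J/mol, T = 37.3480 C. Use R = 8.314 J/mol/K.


T_K = T_C + 273.15 = 37.3480 + 273.15 = 310.4980 K
exponent = -Ea / (R * T_K) = -41663.7530 / (8.314 * 310.4980) = -16.1395
k = A * exp(exponent) = 447508.8750 * exp(-16.1395) = 0.043804 1/s


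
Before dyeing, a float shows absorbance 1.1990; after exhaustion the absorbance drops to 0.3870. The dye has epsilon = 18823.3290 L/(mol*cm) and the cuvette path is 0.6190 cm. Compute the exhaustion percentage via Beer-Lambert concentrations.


c_initial = A_i / (epsilon * l) = 1.1990 / (18823.3290 * 0.6190) = 1.0290e-04 mol/L
c_final = A_f / (epsilon * l) = 0.3870 / (18823.3290 * 0.6190) = 3.3214e-05 mol/L
Exhaustion = (c_initial - c_final) / c_initial * 100 = (1.0290e-04 - 3.3214e-05) / 1.0290e-04 * 100 = 67.7231 %


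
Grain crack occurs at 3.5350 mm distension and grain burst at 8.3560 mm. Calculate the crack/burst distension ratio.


Formula: Ratio = crack / burst
Substituting: Ratio = 3.5350 / 8.3560
Result: 0.4230


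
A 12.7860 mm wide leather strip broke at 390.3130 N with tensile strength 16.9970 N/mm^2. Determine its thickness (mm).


Formula: t = F / (TS * w)
Substituting: t = 390.3130 / (16.9970 * 12.7860)
Result: 1.7960 mm


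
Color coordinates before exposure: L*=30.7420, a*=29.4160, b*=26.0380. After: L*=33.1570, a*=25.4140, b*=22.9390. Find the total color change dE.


dL = 2.4150, da = -4.0020, db = -3.0990
dE = sqrt(2.4150^2 + (-4.0020)^2 + (-3.0990)^2) = 5.6082


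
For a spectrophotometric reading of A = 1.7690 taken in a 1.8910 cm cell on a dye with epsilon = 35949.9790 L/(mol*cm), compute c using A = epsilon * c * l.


Formula: c = A / (epsilon * l)
Substituting: c = 1.7690 / (35949.9790 * 1.8910)
Result: 2.6022e-05 mol/L


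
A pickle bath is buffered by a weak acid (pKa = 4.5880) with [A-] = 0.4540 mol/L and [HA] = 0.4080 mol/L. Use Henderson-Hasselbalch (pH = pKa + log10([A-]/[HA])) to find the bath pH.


ratio = [A-] / [HA] = 0.4540 / 0.4080 = 1.1127
log10(ratio) = 0.0463957
pH = pKa + log10(ratio) = 4.5880 + 0.0463957 = 4.6344


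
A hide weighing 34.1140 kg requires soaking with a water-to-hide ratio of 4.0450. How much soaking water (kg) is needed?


Formula: Water = hide_weight * ratio
Substituting: Water = 34.1140 * 4.0450
Result: 137.9911 kg


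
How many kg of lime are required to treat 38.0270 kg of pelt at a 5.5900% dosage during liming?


Formula: Lime = substrate * pct / 100
Substituting: Lime = 38.0270 * 5.5900 / 100
Result: 2.1257 kg


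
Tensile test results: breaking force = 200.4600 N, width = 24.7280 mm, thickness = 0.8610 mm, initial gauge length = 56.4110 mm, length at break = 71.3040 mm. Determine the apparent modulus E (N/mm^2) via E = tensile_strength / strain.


TS = F / (w * t) = 200.4600 / (24.7280 * 0.8610) = 9.4153 N/mm^2
strain = (Lf - L0) / L0 = (71.3040 - 56.4110) / 56.4110 = 0.2640
E = TS / strain = 9.4153 / 0.2640 = 35.6629 N/mm^2


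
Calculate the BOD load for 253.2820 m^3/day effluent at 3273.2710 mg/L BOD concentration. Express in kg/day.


Formula: BOD_load = volume * conc / 1000
Substituting: BOD_load = 253.2820 * 3273.2710 / 1000
Result: 829.0606 kg/day


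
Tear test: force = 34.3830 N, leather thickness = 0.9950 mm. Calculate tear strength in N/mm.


Formula: Tear strength = force / thickness
Substituting: Tear strength = 34.3830 / 0.9950
Result: 34.5558 N/mm


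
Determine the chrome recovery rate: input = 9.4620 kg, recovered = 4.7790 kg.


Formula: Recovery = recovered / input * 100
Substituting: Recovery = 4.7790 / 9.4620 * 100
Result: 50.5073 %


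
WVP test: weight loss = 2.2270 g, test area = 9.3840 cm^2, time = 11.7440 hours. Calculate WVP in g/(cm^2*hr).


Formula: WVP = loss / (area * time)
Substituting: WVP = 2.2270 / (9.3840 * 11.7440)
Result: 0.0202077 g/(cm^2*hr)


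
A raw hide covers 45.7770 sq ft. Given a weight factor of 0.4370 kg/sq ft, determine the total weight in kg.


Formula: Weight = area * weight_per_sqft
Substituting: Weight = 45.7770 * 0.4370
Result: 20.0045 kg


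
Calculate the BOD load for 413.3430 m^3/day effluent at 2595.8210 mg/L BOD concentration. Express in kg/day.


Formula: BOD_load = volume * conc / 1000
Substituting: BOD_load = 413.3430 * 2595.8210 / 1000
Result: 1072.9644 kg/day


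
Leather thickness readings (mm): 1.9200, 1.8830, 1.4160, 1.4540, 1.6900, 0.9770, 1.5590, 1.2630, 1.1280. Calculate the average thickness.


Formula: Average = sum / n
Substituting: Average = 13.2900 / 9
Result: 1.4767 mm


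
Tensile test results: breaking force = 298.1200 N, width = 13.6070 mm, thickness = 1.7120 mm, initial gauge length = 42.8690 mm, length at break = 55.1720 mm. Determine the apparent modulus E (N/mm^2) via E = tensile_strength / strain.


TS = F / (w * t) = 298.1200 / (13.6070 * 1.7120) = 12.7975 N/mm^2
strain = (Lf - L0) / L0 = (55.1720 - 42.8690) / 42.8690 = 0.2870
E = TS / strain = 12.7975 / 0.2870 = 44.5920 N/mm^2


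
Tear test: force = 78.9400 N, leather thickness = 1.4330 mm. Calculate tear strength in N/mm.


Formula: Tear strength = force / thickness
Substituting: Tear strength = 78.9400 / 1.4330
Result: 55.0872 N/mm


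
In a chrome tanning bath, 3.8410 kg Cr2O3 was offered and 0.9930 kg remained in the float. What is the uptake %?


Formula: Uptake = (offered - residual) / offered * 100
Substituting: Uptake = (3.8410 - 0.9930) / 3.8410 * 100
Result: 74.1474 %


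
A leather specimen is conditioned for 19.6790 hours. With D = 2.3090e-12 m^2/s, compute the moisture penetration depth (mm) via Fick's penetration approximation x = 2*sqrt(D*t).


t = 19.6790 hr * 3600 = 70844.4000 s
D * t = 2.3090e-12 * 70844.4000 = 1.6358e-07
x = 2 * sqrt(D*t) = 2 * sqrt(1.6358e-07) = 8.0890e-04 m = 0.8089 mm


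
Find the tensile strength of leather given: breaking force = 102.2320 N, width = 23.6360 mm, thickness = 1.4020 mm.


Formula: TS = force / (width * thickness)
Substituting: TS = 102.2320 / (23.6360 * 1.4020)
Result: 3.0851 N/mm^2


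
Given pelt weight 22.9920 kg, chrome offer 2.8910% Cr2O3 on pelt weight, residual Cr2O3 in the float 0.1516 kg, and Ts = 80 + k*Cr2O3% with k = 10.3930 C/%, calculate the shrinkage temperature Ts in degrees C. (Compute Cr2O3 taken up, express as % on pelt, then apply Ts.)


Offered = pelt * offer_pct / 100 = 22.9920 * 2.8910 / 100 = 0.6647 kg
Uptake = offered - residual = 0.6647 - 0.1516 = 0.5131 kg
Cr2O3% on pelt = uptake / pelt * 100 = 0.5131 / 22.9920 * 100 = 2.2316 %
Ts = 80 + k * Cr2O3% = 80 + 10.3930 * 2.2316 = 103.1934 C


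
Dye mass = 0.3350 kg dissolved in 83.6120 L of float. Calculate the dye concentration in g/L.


Formula: Conc = dye_mass(kg) / volume(L) * 1000
Substituting: Conc = 0.3350 / 83.6120 * 1000
Result: 4.0066 g/L


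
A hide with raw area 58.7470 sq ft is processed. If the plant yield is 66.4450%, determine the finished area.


Formula: finished = raw * yield / 100
Substituting: finished = 58.7470 * 66.4450 / 100
Result: 39.0344 sq ft


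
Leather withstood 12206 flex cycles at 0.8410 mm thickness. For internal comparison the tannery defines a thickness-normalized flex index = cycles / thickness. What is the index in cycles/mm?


Formula: Index = cycles / thickness
Substituting: Index = 12206 / 0.8410
Result: 14513.6742 cycles/mm
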